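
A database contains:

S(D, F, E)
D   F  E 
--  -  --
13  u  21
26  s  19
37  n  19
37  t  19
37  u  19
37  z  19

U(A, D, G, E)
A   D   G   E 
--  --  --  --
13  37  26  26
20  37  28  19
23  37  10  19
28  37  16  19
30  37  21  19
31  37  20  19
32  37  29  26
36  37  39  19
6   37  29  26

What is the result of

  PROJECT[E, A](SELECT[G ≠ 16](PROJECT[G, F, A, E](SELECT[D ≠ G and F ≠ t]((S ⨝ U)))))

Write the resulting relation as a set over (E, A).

S ⋈ U (natural join on D, E): {(37, n, 19, 20, 28), (37, n, 19, 23, 10), (37, n, 19, 28, 16), (37, n, 19, 30, 21), (37, n, 19, 31, 20), (37, n, 19, 36, 39), (37, t, 19, 20, 28), (37, t, 19, 23, 10), (37, t, 19, 28, 16), (37, t, 19, 30, 21), (37, t, 19, 31, 20), (37, t, 19, 36, 39), (37, u, 19, 20, 28), (37, u, 19, 23, 10), (37, u, 19, 28, 16), (37, u, 19, 30, 21), (37, u, 19, 31, 20), (37, u, 19, 36, 39), (37, z, 19, 20, 28), (37, z, 19, 23, 10), (37, z, 19, 28, 16), (37, z, 19, 30, 21), (37, z, 19, 31, 20), (37, z, 19, 36, 39)}
σ[D ≠ G and F ≠ t]: keep tuples satisfying D ≠ G and F ≠ t → {(37, n, 19, 20, 28), (37, n, 19, 23, 10), (37, n, 19, 28, 16), (37, n, 19, 30, 21), (37, n, 19, 31, 20), (37, n, 19, 36, 39), (37, u, 19, 20, 28), (37, u, 19, 23, 10), (37, u, 19, 28, 16), (37, u, 19, 30, 21), (37, u, 19, 31, 20), (37, u, 19, 36, 39), (37, z, 19, 20, 28), (37, z, 19, 23, 10), (37, z, 19, 28, 16), (37, z, 19, 30, 21), (37, z, 19, 31, 20), (37, z, 19, 36, 39)}
Keep only column(s) G, F, A, E: {(10, n, 23, 19), (10, u, 23, 19), (10, z, 23, 19), (16, n, 28, 19), (16, u, 28, 19), (16, z, 28, 19), (20, n, 31, 19), (20, u, 31, 19), (20, z, 31, 19), (21, n, 30, 19), (21, u, 30, 19), (21, z, 30, 19), (28, n, 20, 19), (28, u, 20, 19), (28, z, 20, 19), (39, n, 36, 19), (39, u, 36, 19), (39, z, 36, 19)}
σ[G ≠ 16]: keep tuples satisfying G ≠ 16 → {(10, n, 23, 19), (10, u, 23, 19), (10, z, 23, 19), (20, n, 31, 19), (20, u, 31, 19), (20, z, 31, 19), (21, n, 30, 19), (21, u, 30, 19), (21, z, 30, 19), (28, n, 20, 19), (28, u, 20, 19), (28, z, 20, 19), (39, n, 36, 19), (39, u, 36, 19), (39, z, 36, 19)}
Keep only column(s) E, A (10 duplicate(s) eliminated): {(19, 20), (19, 23), (19, 30), (19, 31), (19, 36)}

{(19, 20), (19, 23), (19, 30), (19, 31), (19, 36)}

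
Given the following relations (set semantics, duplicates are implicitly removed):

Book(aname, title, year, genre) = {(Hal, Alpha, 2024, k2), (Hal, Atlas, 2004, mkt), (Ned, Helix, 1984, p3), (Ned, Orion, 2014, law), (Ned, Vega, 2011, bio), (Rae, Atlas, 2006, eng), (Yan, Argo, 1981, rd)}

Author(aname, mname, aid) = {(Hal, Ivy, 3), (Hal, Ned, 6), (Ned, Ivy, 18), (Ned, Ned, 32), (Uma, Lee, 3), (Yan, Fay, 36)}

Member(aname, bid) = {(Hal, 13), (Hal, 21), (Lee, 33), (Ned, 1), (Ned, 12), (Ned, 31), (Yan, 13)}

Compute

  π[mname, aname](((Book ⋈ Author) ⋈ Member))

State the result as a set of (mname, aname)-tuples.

{(Fay, Yan), (Ivy, Hal), (Ivy, Ned), (Ned, Hal), (Ned, Ned)}

Natural join on aname: {(Hal, Alpha, 2024, k2, Ivy, 3), (Hal, Alpha, 2024, k2, Ned, 6), (Hal, Atlas, 2004, mkt, Ivy, 3), (Hal, Atlas, 2004, mkt, Ned, 6), (Ned, Helix, 1984, p3, Ivy, 18), (Ned, Helix, 1984, p3, Ned, 32), (Ned, Orion, 2014, law, Ivy, 18), (Ned, Orion, 2014, law, Ned, 32), (Ned, Vega, 2011, bio, Ivy, 18), (Ned, Vega, 2011, bio, Ned, 32), (Yan, Argo, 1981, rd, Fay, 36)}
Natural join on aname: {(Hal, Alpha, 2024, k2, Ivy, 3, 13), (Hal, Alpha, 2024, k2, Ivy, 3, 21), (Hal, Alpha, 2024, k2, Ned, 6, 13), (Hal, Alpha, 2024, k2, Ned, 6, 21), (Hal, Atlas, 2004, mkt, Ivy, 3, 13), (Hal, Atlas, 2004, mkt, Ivy, 3, 21), (Hal, Atlas, 2004, mkt, Ned, 6, 13), (Hal, Atlas, 2004, mkt, Ned, 6, 21), (Ned, Helix, 1984, p3, Ivy, 18, 1), (Ned, Helix, 1984, p3, Ivy, 18, 12), (Ned, Helix, 1984, p3, Ivy, 18, 31), (Ned, Helix, 1984, p3, Ned, 32, 1), (Ned, Helix, 1984, p3, Ned, 32, 12), (Ned, Helix, 1984, p3, Ned, 32, 31), (Ned, Orion, 2014, law, Ivy, 18, 1), (Ned, Orion, 2014, law, Ivy, 18, 12), (Ned, Orion, 2014, law, Ivy, 18, 31), (Ned, Orion, 2014, law, Ned, 32, 1), (Ned, Orion, 2014, law, Ned, 32, 12), (Ned, Orion, 2014, law, Ned, 32, 31), (Ned, Vega, 2011, bio, Ivy, 18, 1), (Ned, Vega, 2011, bio, Ivy, 18, 12), (Ned, Vega, 2011, bio, Ivy, 18, 31), (Ned, Vega, 2011, bio, Ned, 32, 1), (Ned, Vega, 2011, bio, Ned, 32, 12), (Ned, Vega, 2011, bio, Ned, 32, 31), (Yan, Argo, 1981, rd, Fay, 36, 13)}
Projecting to mname, aname (22 duplicate(s) eliminated): {(Fay, Yan), (Ivy, Hal), (Ivy, Ned), (Ned, Hal), (Ned, Ned)}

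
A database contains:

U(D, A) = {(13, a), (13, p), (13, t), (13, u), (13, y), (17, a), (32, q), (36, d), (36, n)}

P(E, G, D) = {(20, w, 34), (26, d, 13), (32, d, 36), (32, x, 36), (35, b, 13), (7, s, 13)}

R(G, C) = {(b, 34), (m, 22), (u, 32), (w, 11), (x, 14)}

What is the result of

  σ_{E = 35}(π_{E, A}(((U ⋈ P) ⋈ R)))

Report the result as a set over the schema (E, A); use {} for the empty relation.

{(35, a), (35, p), (35, t), (35, u), (35, y)}

Natural join on D: {(13, a, 26, d), (13, a, 35, b), (13, a, 7, s), (13, p, 26, d), (13, p, 35, b), (13, p, 7, s), (13, t, 26, d), (13, t, 35, b), (13, t, 7, s), (13, u, 26, d), (13, u, 35, b), (13, u, 7, s), (13, y, 26, d), (13, y, 35, b), (13, y, 7, s), (36, d, 32, d), (36, d, 32, x), (36, n, 32, d), (36, n, 32, x)}
Natural join on G: {(13, a, 35, b, 34), (13, p, 35, b, 34), (13, t, 35, b, 34), (13, u, 35, b, 34), (13, y, 35, b, 34), (36, d, 32, x, 14), (36, n, 32, x, 14)}
π_{E, A} gives {(32, d), (32, n), (35, a), (35, p), (35, t), (35, u), (35, y)}.
Filtering on E = 35 leaves {(35, a), (35, p), (35, t), (35, u), (35, y)}.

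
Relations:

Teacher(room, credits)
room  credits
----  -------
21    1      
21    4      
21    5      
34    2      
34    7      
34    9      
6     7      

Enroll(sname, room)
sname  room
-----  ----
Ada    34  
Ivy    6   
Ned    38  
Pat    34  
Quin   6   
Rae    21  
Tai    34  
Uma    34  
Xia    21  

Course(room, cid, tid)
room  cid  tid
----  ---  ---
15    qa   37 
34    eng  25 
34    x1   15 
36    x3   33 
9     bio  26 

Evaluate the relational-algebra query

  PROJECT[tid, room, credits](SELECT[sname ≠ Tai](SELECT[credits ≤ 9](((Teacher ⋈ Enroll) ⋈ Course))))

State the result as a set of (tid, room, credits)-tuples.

Joining Teacher and Enroll on room yields {(21, 1, Rae), (21, 1, Xia), (21, 4, Rae), (21, 4, Xia), (21, 5, Rae), (21, 5, Xia), (34, 2, Ada), (34, 2, Pat), (34, 2, Tai), (34, 2, Uma), (34, 7, Ada), (34, 7, Pat), (34, 7, Tai), (34, 7, Uma), (34, 9, Ada), (34, 9, Pat), (34, 9, Tai), (34, 9, Uma), (6, 7, Ivy), (6, 7, Quin)}.
Joining (Teacher ⋈ Enroll) and Course on room yields {(34, 2, Ada, eng, 25), (34, 2, Ada, x1, 15), (34, 2, Pat, eng, 25), (34, 2, Pat, x1, 15), (34, 2, Tai, eng, 25), (34, 2, Tai, x1, 15), (34, 2, Uma, eng, 25), (34, 2, Uma, x1, 15), (34, 7, Ada, eng, 25), (34, 7, Ada, x1, 15), (34, 7, Pat, eng, 25), (34, 7, Pat, x1, 15), (34, 7, Tai, eng, 25), (34, 7, Tai, x1, 15), (34, 7, Uma, eng, 25), (34, 7, Uma, x1, 15), (34, 9, Ada, eng, 25), (34, 9, Ada, x1, 15), (34, 9, Pat, eng, 25), (34, 9, Pat, x1, 15), (34, 9, Tai, eng, 25), (34, 9, Tai, x1, 15), (34, 9, Uma, eng, 25), (34, 9, Uma, x1, 15)}.
Apply σ_{credits ≤ 9}; surviving tuples: {(34, 2, Ada, eng, 25), (34, 2, Ada, x1, 15), (34, 2, Pat, eng, 25), (34, 2, Pat, x1, 15), (34, 2, Tai, eng, 25), (34, 2, Tai, x1, 15), (34, 2, Uma, eng, 25), (34, 2, Uma, x1, 15), (34, 7, Ada, eng, 25), (34, 7, Ada, x1, 15), (34, 7, Pat, eng, 25), (34, 7, Pat, x1, 15), (34, 7, Tai, eng, 25), (34, 7, Tai, x1, 15), (34, 7, Uma, eng, 25), (34, 7, Uma, x1, 15), (34, 9, Ada, eng, 25), (34, 9, Ada, x1, 15), (34, 9, Pat, eng, 25), (34, 9, Pat, x1, 15), (34, 9, Tai, eng, 25), (34, 9, Tai, x1, 15), (34, 9, Uma, eng, 25), (34, 9, Uma, x1, 15)}
Apply σ_{sname ≠ Tai}; surviving tuples: {(34, 2, Ada, eng, 25), (34, 2, Ada, x1, 15), (34, 2, Pat, eng, 25), (34, 2, Pat, x1, 15), (34, 2, Uma, eng, 25), (34, 2, Uma, x1, 15), (34, 7, Ada, eng, 25), (34, 7, Ada, x1, 15), (34, 7, Pat, eng, 25), (34, 7, Pat, x1, 15), (34, 7, Uma, eng, 25), (34, 7, Uma, x1, 15), (34, 9, Ada, eng, 25), (34, 9, Ada, x1, 15), (34, 9, Pat, eng, 25), (34, 9, Pat, x1, 15), (34, 9, Uma, eng, 25), (34, 9, Uma, x1, 15)}
π[tid, room, credits]: project onto (tid, room, credits) (12 duplicate(s) eliminated) → {(15, 34, 2), (15, 34, 7), (15, 34, 9), (25, 34, 2), (25, 34, 7), (25, 34, 9)}

{(15, 34, 2), (15, 34, 7), (15, 34, 9), (25, 34, 2), (25, 34, 7), (25, 34, 9)}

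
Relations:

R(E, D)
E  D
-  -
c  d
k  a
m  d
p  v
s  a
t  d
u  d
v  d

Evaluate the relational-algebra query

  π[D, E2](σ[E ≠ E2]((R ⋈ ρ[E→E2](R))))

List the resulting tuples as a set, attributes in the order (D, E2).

{(a, k), (a, s), (d, c), (d, m), (d, t), (d, u), (d, v)}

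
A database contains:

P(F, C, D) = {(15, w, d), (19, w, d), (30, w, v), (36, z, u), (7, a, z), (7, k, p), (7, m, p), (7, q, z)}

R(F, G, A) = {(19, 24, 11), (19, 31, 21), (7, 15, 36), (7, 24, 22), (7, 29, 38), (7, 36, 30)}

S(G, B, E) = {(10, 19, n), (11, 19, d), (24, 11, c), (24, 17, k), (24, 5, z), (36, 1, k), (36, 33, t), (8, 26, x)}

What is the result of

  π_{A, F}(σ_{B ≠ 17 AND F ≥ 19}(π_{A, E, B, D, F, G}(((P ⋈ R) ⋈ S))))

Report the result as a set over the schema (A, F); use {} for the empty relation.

{(11, 19)}

Joining P and R on F yields {(19, w, d, 24, 11), (19, w, d, 31, 21), (7, a, z, 15, 36), (7, a, z, 24, 22), (7, a, z, 29, 38), (7, a, z, 36, 30), (7, k, p, 15, 36), (7, k, p, 24, 22), (7, k, p, 29, 38), (7, k, p, 36, 30), (7, m, p, 15, 36), (7, m, p, 24, 22), (7, m, p, 29, 38), (7, m, p, 36, 30), (7, q, z, 15, 36), (7, q, z, 24, 22), (7, q, z, 29, 38), (7, q, z, 36, 30)}.
Joining (P ⋈ R) and S on G yields {(19, w, d, 24, 11, 11, c), (19, w, d, 24, 11, 17, k), (19, w, d, 24, 11, 5, z), (7, a, z, 24, 22, 11, c), (7, a, z, 24, 22, 17, k), (7, a, z, 24, 22, 5, z), (7, a, z, 36, 30, 1, k), (7, a, z, 36, 30, 33, t), (7, k, p, 24, 22, 11, c), (7, k, p, 24, 22, 17, k), (7, k, p, 24, 22, 5, z), (7, k, p, 36, 30, 1, k), (7, k, p, 36, 30, 33, t), (7, m, p, 24, 22, 11, c), (7, m, p, 24, 22, 17, k), (7, m, p, 24, 22, 5, z), (7, m, p, 36, 30, 1, k), (7, m, p, 36, 30, 33, t), (7, q, z, 24, 22, 11, c), (7, q, z, 24, 22, 17, k), (7, q, z, 24, 22, 5, z), (7, q, z, 36, 30, 1, k), (7, q, z, 36, 30, 33, t)}.
π[A, E, B, D, F, G]: project onto (A, E, B, D, F, G) (10 duplicate(s) eliminated) → {(11, c, 11, d, 19, 24), (11, k, 17, d, 19, 24), (11, z, 5, d, 19, 24), (22, c, 11, p, 7, 24), (22, c, 11, z, 7, 24), (22, k, 17, p, 7, 24), (22, k, 17, z, 7, 24), (22, z, 5, p, 7, 24), (22, z, 5, z, 7, 24), (30, k, 1, p, 7, 36), (30, k, 1, z, 7, 36), (30, t, 33, p, 7, 36), (30, t, 33, z, 7, 36)}
Apply σ_{B ≠ 17 AND F ≥ 19}; surviving tuples: {(11, c, 11, d, 19, 24), (11, z, 5, d, 19, 24)}
π[A, F]: project onto (A, F) (1 duplicate(s) eliminated) → {(11, 19)}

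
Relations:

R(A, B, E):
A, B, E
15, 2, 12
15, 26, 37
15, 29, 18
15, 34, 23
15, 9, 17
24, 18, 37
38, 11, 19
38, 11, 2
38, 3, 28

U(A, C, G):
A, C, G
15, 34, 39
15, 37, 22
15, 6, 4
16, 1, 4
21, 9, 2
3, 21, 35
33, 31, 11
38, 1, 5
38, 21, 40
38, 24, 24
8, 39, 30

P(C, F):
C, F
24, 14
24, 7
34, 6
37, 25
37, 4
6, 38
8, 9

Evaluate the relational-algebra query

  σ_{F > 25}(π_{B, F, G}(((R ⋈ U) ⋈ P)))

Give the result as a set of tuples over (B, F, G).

{(2, 38, 4), (26, 38, 4), (29, 38, 4), (34, 38, 4), (9, 38, 4)}

R ⋈ U (natural join on A): {(15, 2, 12, 34, 39), (15, 2, 12, 37, 22), (15, 2, 12, 6, 4), (15, 26, 37, 34, 39), (15, 26, 37, 37, 22), (15, 26, 37, 6, 4), (15, 29, 18, 34, 39), (15, 29, 18, 37, 22), (15, 29, 18, 6, 4), (15, 34, 23, 34, 39), (15, 34, 23, 37, 22), (15, 34, 23, 6, 4), (15, 9, 17, 34, 39), (15, 9, 17, 37, 22), (15, 9, 17, 6, 4), (38, 11, 19, 1, 5), (38, 11, 19, 21, 40), (38, 11, 19, 24, 24), (38, 11, 2, 1, 5), (38, 11, 2, 21, 40), (38, 11, 2, 24, 24), (38, 3, 28, 1, 5), (38, 3, 28, 21, 40), (38, 3, 28, 24, 24)}
(R ⋈ U) ⋈ P (natural join on C): {(15, 2, 12, 34, 39, 6), (15, 2, 12, 37, 22, 25), (15, 2, 12, 37, 22, 4), (15, 2, 12, 6, 4, 38), (15, 26, 37, 34, 39, 6), (15, 26, 37, 37, 22, 25), (15, 26, 37, 37, 22, 4), (15, 26, 37, 6, 4, 38), (15, 29, 18, 34, 39, 6), (15, 29, 18, 37, 22, 25), (15, 29, 18, 37, 22, 4), (15, 29, 18, 6, 4, 38), (15, 34, 23, 34, 39, 6), (15, 34, 23, 37, 22, 25), (15, 34, 23, 37, 22, 4), (15, 34, 23, 6, 4, 38), (15, 9, 17, 34, 39, 6), (15, 9, 17, 37, 22, 25), (15, 9, 17, 37, 22, 4), (15, 9, 17, 6, 4, 38), (38, 11, 19, 24, 24, 14), (38, 11, 19, 24, 24, 7), (38, 11, 2, 24, 24, 14), (38, 11, 2, 24, 24, 7), (38, 3, 28, 24, 24, 14), (38, 3, 28, 24, 24, 7)}
Keep only column(s) B, F, G (2 duplicate(s) eliminated): {(11, 14, 24), (11, 7, 24), (2, 25, 22), (2, 38, 4), (2, 4, 22), (2, 6, 39), (26, 25, 22), (26, 38, 4), (26, 4, 22), (26, 6, 39), (29, 25, 22), (29, 38, 4), (29, 4, 22), (29, 6, 39), (3, 14, 24), (3, 7, 24), (34, 25, 22), (34, 38, 4), (34, 4, 22), (34, 6, 39), (9, 25, 22), (9, 38, 4), (9, 4, 22), (9, 6, 39)}
σ[F > 25]: keep tuples satisfying F > 25 → {(2, 38, 4), (26, 38, 4), (29, 38, 4), (34, 38, 4), (9, 38, 4)}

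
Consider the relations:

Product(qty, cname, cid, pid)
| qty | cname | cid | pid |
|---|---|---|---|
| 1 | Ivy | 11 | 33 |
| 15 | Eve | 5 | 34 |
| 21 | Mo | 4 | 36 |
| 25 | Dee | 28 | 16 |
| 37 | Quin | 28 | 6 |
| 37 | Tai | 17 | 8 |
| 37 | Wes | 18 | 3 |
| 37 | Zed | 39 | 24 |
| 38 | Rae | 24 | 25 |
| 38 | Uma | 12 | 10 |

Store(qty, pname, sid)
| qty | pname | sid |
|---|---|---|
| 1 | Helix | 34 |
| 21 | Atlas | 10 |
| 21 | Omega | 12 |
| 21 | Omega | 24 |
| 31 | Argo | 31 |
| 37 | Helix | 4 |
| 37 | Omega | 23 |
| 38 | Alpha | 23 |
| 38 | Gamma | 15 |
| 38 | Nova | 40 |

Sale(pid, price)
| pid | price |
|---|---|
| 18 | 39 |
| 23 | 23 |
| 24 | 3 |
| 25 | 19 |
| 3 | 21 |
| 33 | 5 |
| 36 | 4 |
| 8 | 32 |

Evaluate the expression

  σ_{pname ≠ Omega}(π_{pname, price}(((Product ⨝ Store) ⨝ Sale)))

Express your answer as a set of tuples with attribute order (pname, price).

{(Alpha, 19), (Atlas, 4), (Gamma, 19), (Helix, 21), (Helix, 3), (Helix, 32), (Helix, 5), (Nova, 19)}

Product ⋈ Store (natural join on qty): {(1, Ivy, 11, 33, Helix, 34), (21, Mo, 4, 36, Atlas, 10), (21, Mo, 4, 36, Omega, 12), (21, Mo, 4, 36, Omega, 24), (37, Quin, 28, 6, Helix, 4), (37, Quin, 28, 6, Omega, 23), (37, Tai, 17, 8, Helix, 4), (37, Tai, 17, 8, Omega, 23), (37, Wes, 18, 3, Helix, 4), (37, Wes, 18, 3, Omega, 23), (37, Zed, 39, 24, Helix, 4), (37, Zed, 39, 24, Omega, 23), (38, Rae, 24, 25, Alpha, 23), (38, Rae, 24, 25, Gamma, 15), (38, Rae, 24, 25, Nova, 40), (38, Uma, 12, 10, Alpha, 23), (38, Uma, 12, 10, Gamma, 15), (38, Uma, 12, 10, Nova, 40)}
(Product ⨝ Store) ⋈ Sale (natural join on pid): {(1, Ivy, 11, 33, Helix, 34, 5), (21, Mo, 4, 36, Atlas, 10, 4), (21, Mo, 4, 36, Omega, 12, 4), (21, Mo, 4, 36, Omega, 24, 4), (37, Tai, 17, 8, Helix, 4, 32), (37, Tai, 17, 8, Omega, 23, 32), (37, Wes, 18, 3, Helix, 4, 21), (37, Wes, 18, 3, Omega, 23, 21), (37, Zed, 39, 24, Helix, 4, 3), (37, Zed, 39, 24, Omega, 23, 3), (38, Rae, 24, 25, Alpha, 23, 19), (38, Rae, 24, 25, Gamma, 15, 19), (38, Rae, 24, 25, Nova, 40, 19)}
π_{pname, price} gives {(Alpha, 19), (Atlas, 4), (Gamma, 19), (Helix, 21), (Helix, 3), (Helix, 32), (Helix, 5), (Nova, 19), (Omega, 21), (Omega, 3), (Omega, 32), (Omega, 4)} (1 duplicate(s) eliminated).
Selection pname ≠ Omega: {(Alpha, 19), (Atlas, 4), (Gamma, 19), (Helix, 21), (Helix, 3), (Helix, 32), (Helix, 5), (Nova, 19)}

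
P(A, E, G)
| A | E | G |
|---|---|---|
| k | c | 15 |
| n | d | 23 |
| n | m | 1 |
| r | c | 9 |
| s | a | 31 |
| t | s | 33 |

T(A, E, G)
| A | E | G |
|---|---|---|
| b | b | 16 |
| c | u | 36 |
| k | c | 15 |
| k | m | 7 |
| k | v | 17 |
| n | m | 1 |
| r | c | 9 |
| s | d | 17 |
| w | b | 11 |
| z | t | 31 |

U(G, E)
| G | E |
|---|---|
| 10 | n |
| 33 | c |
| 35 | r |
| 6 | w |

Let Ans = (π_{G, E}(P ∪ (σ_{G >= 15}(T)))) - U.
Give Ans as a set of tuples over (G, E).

Selection G >= 15: {(b, b, 16), (c, u, 36), (k, c, 15), (k, v, 17), (s, d, 17), (z, t, 31)}
Taking the union: {(b, b, 16), (c, u, 36), (k, c, 15), (k, v, 17), (n, d, 23), (n, m, 1), (r, c, 9), (s, a, 31), (s, d, 17), (t, s, 33), (z, t, 31)}
Keep only column(s) G, E: {(1, m), (15, c), (16, b), (17, d), (17, v), (23, d), (31, a), (31, t), (33, s), (36, u), (9, c)}
Taking the difference: {(1, m), (15, c), (16, b), (17, d), (17, v), (23, d), (31, a), (31, t), (33, s), (36, u), (9, c)}

{(1, m), (15, c), (16, b), (17, d), (17, v), (23, d), (31, a), (31, t), (33, s), (36, u), (9, c)}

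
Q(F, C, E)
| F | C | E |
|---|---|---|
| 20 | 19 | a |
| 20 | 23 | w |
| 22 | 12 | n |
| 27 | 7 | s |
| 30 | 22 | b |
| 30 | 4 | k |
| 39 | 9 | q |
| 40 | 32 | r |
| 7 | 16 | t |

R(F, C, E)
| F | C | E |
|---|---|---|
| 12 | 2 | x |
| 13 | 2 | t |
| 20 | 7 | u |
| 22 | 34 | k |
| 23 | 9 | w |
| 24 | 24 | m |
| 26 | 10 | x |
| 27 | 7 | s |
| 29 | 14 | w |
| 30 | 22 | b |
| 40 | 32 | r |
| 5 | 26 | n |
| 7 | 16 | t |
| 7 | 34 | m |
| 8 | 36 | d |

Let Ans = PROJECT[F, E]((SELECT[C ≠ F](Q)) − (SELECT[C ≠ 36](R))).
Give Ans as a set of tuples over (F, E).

Filtering on C ≠ F leaves {(20, 19, a), (20, 23, w), (22, 12, n), (27, 7, s), (30, 22, b), (30, 4, k), (39, 9, q), (40, 32, r), (7, 16, t)}.
Filtering on C ≠ 36 leaves {(12, 2, x), (13, 2, t), (20, 7, u), (22, 34, k), (23, 9, w), (24, 24, m), (26, 10, x), (27, 7, s), (29, 14, w), (30, 22, b), (40, 32, r), (5, 26, n), (7, 16, t), (7, 34, m)}.
Taking the difference: {(20, 19, a), (20, 23, w), (22, 12, n), (30, 4, k), (39, 9, q)}
Projecting to F, E: {(20, a), (20, w), (22, n), (30, k), (39, q)}

{(20, a), (20, w), (22, n), (30, k), (39, q)}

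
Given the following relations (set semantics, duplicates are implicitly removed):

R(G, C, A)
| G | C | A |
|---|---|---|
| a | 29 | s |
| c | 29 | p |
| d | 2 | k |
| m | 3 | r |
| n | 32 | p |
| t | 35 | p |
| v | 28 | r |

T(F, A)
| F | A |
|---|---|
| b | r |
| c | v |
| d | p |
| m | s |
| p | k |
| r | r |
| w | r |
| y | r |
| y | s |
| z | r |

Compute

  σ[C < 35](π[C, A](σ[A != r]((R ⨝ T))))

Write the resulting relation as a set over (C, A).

R ⋈ T (natural join on A): {(a, 29, s, m), (a, 29, s, y), (c, 29, p, d), (d, 2, k, p), (m, 3, r, b), (m, 3, r, r), (m, 3, r, w), (m, 3, r, y), (m, 3, r, z), (n, 32, p, d), (t, 35, p, d), (v, 28, r, b), (v, 28, r, r), (v, 28, r, w), (v, 28, r, y), (v, 28, r, z)}
Apply σ_{A != r}; surviving tuples: {(a, 29, s, m), (a, 29, s, y), (c, 29, p, d), (d, 2, k, p), (n, 32, p, d), (t, 35, p, d)}
π_{C, A} gives {(2, k), (29, p), (29, s), (32, p), (35, p)} (1 duplicate(s) eliminated).
Apply σ_{C < 35}; surviving tuples: {(2, k), (29, p), (29, s), (32, p)}

{(2, k), (29, p), (29, s), (32, p)}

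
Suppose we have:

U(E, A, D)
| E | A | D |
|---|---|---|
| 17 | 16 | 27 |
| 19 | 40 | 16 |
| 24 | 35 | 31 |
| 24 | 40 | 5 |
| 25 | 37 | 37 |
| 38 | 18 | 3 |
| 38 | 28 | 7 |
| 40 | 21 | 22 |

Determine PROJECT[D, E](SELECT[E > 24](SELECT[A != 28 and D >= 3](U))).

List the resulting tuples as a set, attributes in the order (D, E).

{(22, 40), (3, 38), (37, 25)}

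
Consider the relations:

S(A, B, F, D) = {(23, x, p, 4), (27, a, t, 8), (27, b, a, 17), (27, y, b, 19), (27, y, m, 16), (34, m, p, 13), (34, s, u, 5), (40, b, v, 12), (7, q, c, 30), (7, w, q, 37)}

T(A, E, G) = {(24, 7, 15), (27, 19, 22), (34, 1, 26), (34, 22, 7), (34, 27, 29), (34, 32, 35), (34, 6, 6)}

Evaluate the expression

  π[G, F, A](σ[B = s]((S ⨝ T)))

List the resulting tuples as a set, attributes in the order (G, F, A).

Joining S and T on A yields {(27, a, t, 8, 19, 22), (27, b, a, 17, 19, 22), (27, y, b, 19, 19, 22), (27, y, m, 16, 19, 22), (34, m, p, 13, 1, 26), (34, m, p, 13, 22, 7), (34, m, p, 13, 27, 29), (34, m, p, 13, 32, 35), (34, m, p, 13, 6, 6), (34, s, u, 5, 1, 26), (34, s, u, 5, 22, 7), (34, s, u, 5, 27, 29), (34, s, u, 5, 32, 35), (34, s, u, 5, 6, 6)}.
σ[B = s]: keep tuples satisfying B = s → {(34, s, u, 5, 1, 26), (34, s, u, 5, 22, 7), (34, s, u, 5, 27, 29), (34, s, u, 5, 32, 35), (34, s, u, 5, 6, 6)}
Keep only column(s) G, F, A: {(26, u, 34), (29, u, 34), (35, u, 34), (6, u, 34), (7, u, 34)}

{(26, u, 34), (29, u, 34), (35, u, 34), (6, u, 34), (7, u, 34)}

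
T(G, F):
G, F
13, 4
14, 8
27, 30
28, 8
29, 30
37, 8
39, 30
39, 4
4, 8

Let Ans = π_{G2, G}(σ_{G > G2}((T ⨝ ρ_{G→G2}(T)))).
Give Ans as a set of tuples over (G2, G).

ρ[G→G2]: schema becomes (G2, F); tuples unchanged.
T ⋈ ρ_{G→G2}(T) (natural join on F): {(13, 4, 13), (13, 4, 39), (14, 8, 14), (14, 8, 28), (14, 8, 37), (14, 8, 4), (27, 30, 27), (27, 30, 29), (27, 30, 39), (28, 8, 14), (28, 8, 28), (28, 8, 37), (28, 8, 4), (29, 30, 27), (29, 30, 29), (29, 30, 39), (37, 8, 14), (37, 8, 28), (37, 8, 37), (37, 8, 4), (39, 30, 27), (39, 30, 29), (39, 30, 39), (39, 4, 13), (39, 4, 39), (4, 8, 14), (4, 8, 28), (4, 8, 37), (4, 8, 4)}
Filtering on G > G2 leaves {(14, 8, 4), (28, 8, 14), (28, 8, 4), (29, 30, 27), (37, 8, 14), (37, 8, 28), (37, 8, 4), (39, 30, 27), (39, 30, 29), (39, 4, 13)}.
Projecting to G2, G: {(13, 39), (14, 28), (14, 37), (27, 29), (27, 39), (28, 37), (29, 39), (4, 14), (4, 28), (4, 37)}

{(13, 39), (14, 28), (14, 37), (27, 29), (27, 39), (28, 37), (29, 39), (4, 14), (4, 28), (4, 37)}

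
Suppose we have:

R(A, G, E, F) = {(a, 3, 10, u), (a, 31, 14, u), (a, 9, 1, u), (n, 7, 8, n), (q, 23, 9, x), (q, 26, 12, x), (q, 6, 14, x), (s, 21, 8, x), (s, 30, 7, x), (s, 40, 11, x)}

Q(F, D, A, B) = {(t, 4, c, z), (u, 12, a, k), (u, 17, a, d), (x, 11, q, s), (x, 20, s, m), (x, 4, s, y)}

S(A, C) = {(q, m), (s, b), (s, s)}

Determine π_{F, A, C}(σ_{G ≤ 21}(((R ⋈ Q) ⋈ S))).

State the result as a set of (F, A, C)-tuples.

Joining R and Q on A, F yields {(a, 3, 10, u, 12, k), (a, 3, 10, u, 17, d), (a, 31, 14, u, 12, k), (a, 31, 14, u, 17, d), (a, 9, 1, u, 12, k), (a, 9, 1, u, 17, d), (q, 23, 9, x, 11, s), (q, 26, 12, x, 11, s), (q, 6, 14, x, 11, s), (s, 21, 8, x, 20, m), (s, 21, 8, x, 4, y), (s, 30, 7, x, 20, m), (s, 30, 7, x, 4, y), (s, 40, 11, x, 20, m), (s, 40, 11, x, 4, y)}.
Joining (R ⋈ Q) and S on A yields {(q, 23, 9, x, 11, s, m), (q, 26, 12, x, 11, s, m), (q, 6, 14, x, 11, s, m), (s, 21, 8, x, 20, m, b), (s, 21, 8, x, 20, m, s), (s, 21, 8, x, 4, y, b), (s, 21, 8, x, 4, y, s), (s, 30, 7, x, 20, m, b), (s, 30, 7, x, 20, m, s), (s, 30, 7, x, 4, y, b), (s, 30, 7, x, 4, y, s), (s, 40, 11, x, 20, m, b), (s, 40, 11, x, 20, m, s), (s, 40, 11, x, 4, y, b), (s, 40, 11, x, 4, y, s)}.
Filtering on G ≤ 21 leaves {(q, 6, 14, x, 11, s, m), (s, 21, 8, x, 20, m, b), (s, 21, 8, x, 20, m, s), (s, 21, 8, x, 4, y, b), (s, 21, 8, x, 4, y, s)}.
Keep only column(s) F, A, C (2 duplicate(s) eliminated): {(x, q, m), (x, s, b), (x, s, s)}

{(x, q, m), (x, s, b), (x, s, s)}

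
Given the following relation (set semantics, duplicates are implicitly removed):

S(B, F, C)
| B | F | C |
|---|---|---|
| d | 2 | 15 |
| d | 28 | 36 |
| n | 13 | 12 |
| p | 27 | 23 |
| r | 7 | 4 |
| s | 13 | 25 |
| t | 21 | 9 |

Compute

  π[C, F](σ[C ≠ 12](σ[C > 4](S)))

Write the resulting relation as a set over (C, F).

{(15, 2), (23, 27), (25, 13), (36, 28), (9, 21)}

Filtering on C > 4 leaves {(d, 2, 15), (d, 28, 36), (n, 13, 12), (p, 27, 23), (s, 13, 25), (t, 21, 9)}.
Filtering on C ≠ 12 leaves {(d, 2, 15), (d, 28, 36), (p, 27, 23), (s, 13, 25), (t, 21, 9)}.
Keep only column(s) C, F: {(15, 2), (23, 27), (25, 13), (36, 28), (9, 21)}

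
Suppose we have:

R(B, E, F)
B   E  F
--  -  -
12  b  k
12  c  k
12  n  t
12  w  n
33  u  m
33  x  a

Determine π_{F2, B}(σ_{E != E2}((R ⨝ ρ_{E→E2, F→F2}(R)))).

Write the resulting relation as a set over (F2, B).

{(a, 33), (k, 12), (m, 33), (n, 12), (t, 12)}

ρ[E→E2, F→F2]: schema becomes (B, E2, F2); tuples unchanged.
Joining R and ρ_{E→E2, F→F2}(R) on B yields {(12, b, k, b, k), (12, b, k, c, k), (12, b, k, n, t), (12, b, k, w, n), (12, c, k, b, k), (12, c, k, c, k), (12, c, k, n, t), (12, c, k, w, n), (12, n, t, b, k), (12, n, t, c, k), (12, n, t, n, t), (12, n, t, w, n), (12, w, n, b, k), (12, w, n, c, k), (12, w, n, n, t), (12, w, n, w, n), (33, u, m, u, m), (33, u, m, x, a), (33, x, a, u, m), (33, x, a, x, a)}.
Filtering on E != E2 leaves {(12, b, k, c, k), (12, b, k, n, t), (12, b, k, w, n), (12, c, k, b, k), (12, c, k, n, t), (12, c, k, w, n), (12, n, t, b, k), (12, n, t, c, k), (12, n, t, w, n), (12, w, n, b, k), (12, w, n, c, k), (12, w, n, n, t), (33, u, m, x, a), (33, x, a, u, m)}.
Keep only column(s) F2, B (9 duplicate(s) eliminated): {(a, 33), (k, 12), (m, 33), (n, 12), (t, 12)}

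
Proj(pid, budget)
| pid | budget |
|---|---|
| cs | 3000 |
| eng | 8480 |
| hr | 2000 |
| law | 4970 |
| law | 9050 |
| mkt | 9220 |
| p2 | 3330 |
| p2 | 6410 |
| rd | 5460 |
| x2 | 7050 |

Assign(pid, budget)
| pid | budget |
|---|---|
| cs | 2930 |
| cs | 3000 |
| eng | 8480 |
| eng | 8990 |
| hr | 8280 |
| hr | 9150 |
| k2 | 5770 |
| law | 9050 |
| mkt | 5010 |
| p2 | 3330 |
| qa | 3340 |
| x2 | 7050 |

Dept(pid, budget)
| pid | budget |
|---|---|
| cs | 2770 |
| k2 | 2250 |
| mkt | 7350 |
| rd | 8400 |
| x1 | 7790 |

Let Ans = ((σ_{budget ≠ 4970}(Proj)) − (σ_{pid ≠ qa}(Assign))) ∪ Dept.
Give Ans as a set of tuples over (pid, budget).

Filtering on budget ≠ 4970 leaves {(cs, 3000), (eng, 8480), (hr, 2000), (law, 9050), (mkt, 9220), (p2, 3330), (p2, 6410), (rd, 5460), (x2, 7050)}.
Filtering on pid ≠ qa leaves {(cs, 2930), (cs, 3000), (eng, 8480), (eng, 8990), (hr, 8280), (hr, 9150), (k2, 5770), (law, 9050), (mkt, 5010), (p2, 3330), (x2, 7050)}.
Set difference of the two operands is {(hr, 2000), (mkt, 9220), (p2, 6410), (rd, 5460)}.
Set union of the two operands is {(cs, 2770), (hr, 2000), (k2, 2250), (mkt, 7350), (mkt, 9220), (p2, 6410), (rd, 5460), (rd, 8400), (x1, 7790)}.

{(cs, 2770), (hr, 2000), (k2, 2250), (mkt, 7350), (mkt, 9220), (p2, 6410), (rd, 5460), (rd, 8400), (x1, 7790)}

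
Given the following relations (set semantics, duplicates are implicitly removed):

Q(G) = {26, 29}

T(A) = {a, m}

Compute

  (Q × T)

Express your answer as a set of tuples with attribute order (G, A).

{(26, a), (26, m), (29, a), (29, m)}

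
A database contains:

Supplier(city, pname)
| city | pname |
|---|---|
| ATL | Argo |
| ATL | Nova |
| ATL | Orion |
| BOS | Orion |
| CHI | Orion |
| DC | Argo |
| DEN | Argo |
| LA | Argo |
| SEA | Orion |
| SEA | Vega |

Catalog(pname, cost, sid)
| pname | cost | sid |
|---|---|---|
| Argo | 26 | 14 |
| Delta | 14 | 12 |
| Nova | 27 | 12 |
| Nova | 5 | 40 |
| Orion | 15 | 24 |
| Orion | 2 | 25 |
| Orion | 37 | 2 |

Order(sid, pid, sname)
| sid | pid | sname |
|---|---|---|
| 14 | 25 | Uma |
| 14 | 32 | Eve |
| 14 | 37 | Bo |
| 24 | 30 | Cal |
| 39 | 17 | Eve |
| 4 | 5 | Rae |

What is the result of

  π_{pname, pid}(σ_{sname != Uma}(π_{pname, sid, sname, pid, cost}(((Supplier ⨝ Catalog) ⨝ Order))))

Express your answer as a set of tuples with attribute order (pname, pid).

{(Argo, 32), (Argo, 37), (Orion, 30)}

Natural join on pname: {(ATL, Argo, 26, 14), (ATL, Nova, 27, 12), (ATL, Nova, 5, 40), (ATL, Orion, 15, 24), (ATL, Orion, 2, 25), (ATL, Orion, 37, 2), (BOS, Orion, 15, 24), (BOS, Orion, 2, 25), (BOS, Orion, 37, 2), (CHI, Orion, 15, 24), (CHI, Orion, 2, 25), (CHI, Orion, 37, 2), (DC, Argo, 26, 14), (DEN, Argo, 26, 14), (LA, Argo, 26, 14), (SEA, Orion, 15, 24), (SEA, Orion, 2, 25), (SEA, Orion, 37, 2)}
Natural join on sid: {(ATL, Argo, 26, 14, 25, Uma), (ATL, Argo, 26, 14, 32, Eve), (ATL, Argo, 26, 14, 37, Bo), (ATL, Orion, 15, 24, 30, Cal), (BOS, Orion, 15, 24, 30, Cal), (CHI, Orion, 15, 24, 30, Cal), (DC, Argo, 26, 14, 25, Uma), (DC, Argo, 26, 14, 32, Eve), (DC, Argo, 26, 14, 37, Bo), (DEN, Argo, 26, 14, 25, Uma), (DEN, Argo, 26, 14, 32, Eve), (DEN, Argo, 26, 14, 37, Bo), (LA, Argo, 26, 14, 25, Uma), (LA, Argo, 26, 14, 32, Eve), (LA, Argo, 26, 14, 37, Bo), (SEA, Orion, 15, 24, 30, Cal)}
π[pname, sid, sname, pid, cost]: project onto (pname, sid, sname, pid, cost) (12 duplicate(s) eliminated) → {(Argo, 14, Bo, 37, 26), (Argo, 14, Eve, 32, 26), (Argo, 14, Uma, 25, 26), (Orion, 24, Cal, 30, 15)}
Selection sname != Uma: {(Argo, 14, Bo, 37, 26), (Argo, 14, Eve, 32, 26), (Orion, 24, Cal, 30, 15)}
π[pname, pid]: project onto (pname, pid) → {(Argo, 32), (Argo, 37), (Orion, 30)}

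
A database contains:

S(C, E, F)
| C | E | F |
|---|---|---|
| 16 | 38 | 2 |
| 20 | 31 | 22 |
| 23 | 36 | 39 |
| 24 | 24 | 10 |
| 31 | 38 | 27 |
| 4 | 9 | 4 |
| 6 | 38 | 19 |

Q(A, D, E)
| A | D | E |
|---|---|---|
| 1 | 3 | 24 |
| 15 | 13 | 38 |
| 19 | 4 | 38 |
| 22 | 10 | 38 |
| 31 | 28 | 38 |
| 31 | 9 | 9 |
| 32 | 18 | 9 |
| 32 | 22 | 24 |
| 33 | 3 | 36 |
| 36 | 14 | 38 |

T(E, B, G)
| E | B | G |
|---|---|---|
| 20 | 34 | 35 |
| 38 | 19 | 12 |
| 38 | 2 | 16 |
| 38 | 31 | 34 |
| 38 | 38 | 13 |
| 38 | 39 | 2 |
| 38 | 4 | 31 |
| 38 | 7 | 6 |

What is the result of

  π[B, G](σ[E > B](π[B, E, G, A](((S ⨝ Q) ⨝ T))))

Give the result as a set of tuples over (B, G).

{(19, 12), (2, 16), (31, 34), (4, 31), (7, 6)}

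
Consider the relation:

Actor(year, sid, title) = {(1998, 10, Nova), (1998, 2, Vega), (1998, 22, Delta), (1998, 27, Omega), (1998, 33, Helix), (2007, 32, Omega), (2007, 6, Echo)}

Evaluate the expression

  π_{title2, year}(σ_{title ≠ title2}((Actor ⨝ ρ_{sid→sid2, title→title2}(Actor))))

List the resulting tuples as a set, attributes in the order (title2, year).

ρ[sid→sid2, title→title2]: schema becomes (year, sid2, title2); tuples unchanged.
Actor ⋈ ρ_{sid→sid2, title→title2}(Actor) (natural join on year): {(1998, 10, Nova, 10, Nova), (1998, 10, Nova, 2, Vega), (1998, 10, Nova, 22, Delta), (1998, 10, Nova, 27, Omega), (1998, 10, Nova, 33, Helix), (1998, 2, Vega, 10, Nova), (1998, 2, Vega, 2, Vega), (1998, 2, Vega, 22, Delta), (1998, 2, Vega, 27, Omega), (1998, 2, Vega, 33, Helix), (1998, 22, Delta, 10, Nova), (1998, 22, Delta, 2, Vega), (1998, 22, Delta, 22, Delta), (1998, 22, Delta, 27, Omega), (1998, 22, Delta, 33, Helix), (1998, 27, Omega, 10, Nova), (1998, 27, Omega, 2, Vega), (1998, 27, Omega, 22, Delta), (1998, 27, Omega, 27, Omega), (1998, 27, Omega, 33, Helix), (1998, 33, Helix, 10, Nova), (1998, 33, Helix, 2, Vega), (1998, 33, Helix, 22, Delta), (1998, 33, Helix, 27, Omega), (1998, 33, Helix, 33, Helix), (2007, 32, Omega, 32, Omega), (2007, 32, Omega, 6, Echo), (2007, 6, Echo, 32, Omega), (2007, 6, Echo, 6, Echo)}
Apply σ_{title ≠ title2}; surviving tuples: {(1998, 10, Nova, 2, Vega), (1998, 10, Nova, 22, Delta), (1998, 10, Nova, 27, Omega), (1998, 10, Nova, 33, Helix), (1998, 2, Vega, 10, Nova), (1998, 2, Vega, 22, Delta), (1998, 2, Vega, 27, Omega), (1998, 2, Vega, 33, Helix), (1998, 22, Delta, 10, Nova), (1998, 22, Delta, 2, Vega), (1998, 22, Delta, 27, Omega), (1998, 22, Delta, 33, Helix), (1998, 27, Omega, 10, Nova), (1998, 27, Omega, 2, Vega), (1998, 27, Omega, 22, Delta), (1998, 27, Omega, 33, Helix), (1998, 33, Helix, 10, Nova), (1998, 33, Helix, 2, Vega), (1998, 33, Helix, 22, Delta), (1998, 33, Helix, 27, Omega), (2007, 32, Omega, 6, Echo), (2007, 6, Echo, 32, Omega)}
Projecting to title2, year (15 duplicate(s) eliminated): {(Delta, 1998), (Echo, 2007), (Helix, 1998), (Nova, 1998), (Omega, 1998), (Omega, 2007), (Vega, 1998)}

{(Delta, 1998), (Echo, 2007), (Helix, 1998), (Nova, 1998), (Omega, 1998), (Omega, 2007), (Vega, 1998)}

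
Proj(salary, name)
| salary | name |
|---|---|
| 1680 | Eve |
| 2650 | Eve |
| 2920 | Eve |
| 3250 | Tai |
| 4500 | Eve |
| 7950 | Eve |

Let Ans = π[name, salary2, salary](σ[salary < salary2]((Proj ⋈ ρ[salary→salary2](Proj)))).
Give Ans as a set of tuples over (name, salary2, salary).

{(Eve, 2650, 1680), (Eve, 2920, 1680), (Eve, 2920, 2650), (Eve, 4500, 1680), (Eve, 4500, 2650), (Eve, 4500, 2920), (Eve, 7950, 1680), (Eve, 7950, 2650), (Eve, 7950, 2920), (Eve, 7950, 4500)}

ρ[salary→salary2]: schema becomes (salary2, name); tuples unchanged.
Joining Proj and ρ[salary→salary2](Proj) on name yields {(1680, Eve, 1680), (1680, Eve, 2650), (1680, Eve, 2920), (1680, Eve, 4500), (1680, Eve, 7950), (2650, Eve, 1680), (2650, Eve, 2650), (2650, Eve, 2920), (2650, Eve, 4500), (2650, Eve, 7950), (2920, Eve, 1680), (2920, Eve, 2650), (2920, Eve, 2920), (2920, Eve, 4500), (2920, Eve, 7950), (3250, Tai, 3250), (4500, Eve, 1680), (4500, Eve, 2650), (4500, Eve, 2920), (4500, Eve, 4500), (4500, Eve, 7950), (7950, Eve, 1680), (7950, Eve, 2650), (7950, Eve, 2920), (7950, Eve, 4500), (7950, Eve, 7950)}.
Selection salary < salary2: {(1680, Eve, 2650), (1680, Eve, 2920), (1680, Eve, 4500), (1680, Eve, 7950), (2650, Eve, 2920), (2650, Eve, 4500), (2650, Eve, 7950), (2920, Eve, 4500), (2920, Eve, 7950), (4500, Eve, 7950)}
π_{name, salary2, salary} gives {(Eve, 2650, 1680), (Eve, 2920, 1680), (Eve, 2920, 2650), (Eve, 4500, 1680), (Eve, 4500, 2650), (Eve, 4500, 2920), (Eve, 7950, 1680), (Eve, 7950, 2650), (Eve, 7950, 2920), (Eve, 7950, 4500)}.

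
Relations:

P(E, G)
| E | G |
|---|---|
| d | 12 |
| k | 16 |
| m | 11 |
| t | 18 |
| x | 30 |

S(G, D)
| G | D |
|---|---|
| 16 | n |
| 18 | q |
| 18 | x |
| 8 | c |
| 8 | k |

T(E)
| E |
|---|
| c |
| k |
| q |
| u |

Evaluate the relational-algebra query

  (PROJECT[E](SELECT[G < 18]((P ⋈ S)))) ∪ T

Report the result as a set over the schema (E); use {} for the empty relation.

{c, k, q, u}

P ⋈ S (natural join on G): {(k, 16, n), (t, 18, q), (t, 18, x)}
σ[G < 18]: keep tuples satisfying G < 18 → {(k, 16, n)}
Projecting to E: {k}
Taking the union: {c, k, q, u}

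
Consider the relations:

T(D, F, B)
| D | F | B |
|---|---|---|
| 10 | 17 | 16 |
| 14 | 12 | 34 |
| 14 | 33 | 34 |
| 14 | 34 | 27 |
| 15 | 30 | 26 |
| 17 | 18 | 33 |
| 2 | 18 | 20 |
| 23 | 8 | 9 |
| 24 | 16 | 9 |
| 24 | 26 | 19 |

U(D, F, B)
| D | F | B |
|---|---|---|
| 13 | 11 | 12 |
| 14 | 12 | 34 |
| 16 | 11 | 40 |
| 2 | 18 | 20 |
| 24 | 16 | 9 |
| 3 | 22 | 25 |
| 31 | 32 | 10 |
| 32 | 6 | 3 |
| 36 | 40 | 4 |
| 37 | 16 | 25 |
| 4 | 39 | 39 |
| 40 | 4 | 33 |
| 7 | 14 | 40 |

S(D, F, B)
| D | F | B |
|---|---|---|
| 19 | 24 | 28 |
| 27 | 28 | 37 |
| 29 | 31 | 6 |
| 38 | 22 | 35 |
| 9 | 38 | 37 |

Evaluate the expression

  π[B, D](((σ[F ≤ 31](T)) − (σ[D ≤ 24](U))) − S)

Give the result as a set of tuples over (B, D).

{(16, 10), (19, 24), (26, 15), (33, 17), (9, 23)}

σ[F ≤ 31]: keep tuples satisfying F ≤ 31 → {(10, 17, 16), (14, 12, 34), (15, 30, 26), (17, 18, 33), (2, 18, 20), (23, 8, 9), (24, 16, 9), (24, 26, 19)}
σ[D ≤ 24]: keep tuples satisfying D ≤ 24 → {(13, 11, 12), (14, 12, 34), (16, 11, 40), (2, 18, 20), (24, 16, 9), (3, 22, 25), (4, 39, 39), (7, 14, 40)}
Difference: {(10, 17, 16), (14, 12, 34), (15, 30, 26), (17, 18, 33), (2, 18, 20), (23, 8, 9), (24, 16, 9), (24, 26, 19)} with {(13, 11, 12), (14, 12, 34), (16, 11, 40), (2, 18, 20), (24, 16, 9), (3, 22, 25), (4, 39, 39), (7, 14, 40)} → {(10, 17, 16), (15, 30, 26), (17, 18, 33), (23, 8, 9), (24, 26, 19)}
Difference: {(10, 17, 16), (15, 30, 26), (17, 18, 33), (23, 8, 9), (24, 26, 19)} with {(19, 24, 28), (27, 28, 37), (29, 31, 6), (38, 22, 35), (9, 38, 37)} → {(10, 17, 16), (15, 30, 26), (17, 18, 33), (23, 8, 9), (24, 26, 19)}
Keep only column(s) B, D: {(16, 10), (19, 24), (26, 15), (33, 17), (9, 23)}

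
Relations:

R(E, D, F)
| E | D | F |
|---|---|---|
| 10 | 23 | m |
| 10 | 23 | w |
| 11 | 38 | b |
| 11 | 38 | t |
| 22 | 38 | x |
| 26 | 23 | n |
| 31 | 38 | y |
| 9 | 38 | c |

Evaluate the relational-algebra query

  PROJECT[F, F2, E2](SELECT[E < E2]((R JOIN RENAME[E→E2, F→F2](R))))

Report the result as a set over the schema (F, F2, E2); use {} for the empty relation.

{(b, x, 22), (b, y, 31), (c, b, 11), (c, t, 11), (c, x, 22), (c, y, 31), (m, n, 26), (t, x, 22), (t, y, 31), (w, n, 26), (x, y, 31)}

ρ[E→E2, F→F2]: schema becomes (E2, D, F2); tuples unchanged.
Natural join on D: {(10, 23, m, 10, m), (10, 23, m, 10, w), (10, 23, m, 26, n), (10, 23, w, 10, m), (10, 23, w, 10, w), (10, 23, w, 26, n), (11, 38, b, 11, b), (11, 38, b, 11, t), (11, 38, b, 22, x), (11, 38, b, 31, y), (11, 38, b, 9, c), (11, 38, t, 11, b), (11, 38, t, 11, t), (11, 38, t, 22, x), (11, 38, t, 31, y), (11, 38, t, 9, c), (22, 38, x, 11, b), (22, 38, x, 11, t), (22, 38, x, 22, x), (22, 38, x, 31, y), (22, 38, x, 9, c), (26, 23, n, 10, m), (26, 23, n, 10, w), (26, 23, n, 26, n), (31, 38, y, 11, b), (31, 38, y, 11, t), (31, 38, y, 22, x), (31, 38, y, 31, y), (31, 38, y, 9, c), (9, 38, c, 11, b), (9, 38, c, 11, t), (9, 38, c, 22, x), (9, 38, c, 31, y), (9, 38, c, 9, c)}
Selection E < E2: {(10, 23, m, 26, n), (10, 23, w, 26, n), (11, 38, b, 22, x), (11, 38, b, 31, y), (11, 38, t, 22, x), (11, 38, t, 31, y), (22, 38, x, 31, y), (9, 38, c, 11, b), (9, 38, c, 11, t), (9, 38, c, 22, x), (9, 38, c, 31, y)}
Projecting to F, F2, E2: {(b, x, 22), (b, y, 31), (c, b, 11), (c, t, 11), (c, x, 22), (c, y, 31), (m, n, 26), (t, x, 22), (t, y, 31), (w, n, 26), (x, y, 31)}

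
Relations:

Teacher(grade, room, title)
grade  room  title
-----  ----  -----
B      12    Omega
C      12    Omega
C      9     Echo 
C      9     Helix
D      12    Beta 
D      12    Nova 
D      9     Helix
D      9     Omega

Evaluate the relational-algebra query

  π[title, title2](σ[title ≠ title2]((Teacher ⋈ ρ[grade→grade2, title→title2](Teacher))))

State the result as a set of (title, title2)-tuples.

{(Beta, Nova), (Beta, Omega), (Echo, Helix), (Echo, Omega), (Helix, Echo), (Helix, Omega), (Nova, Beta), (Nova, Omega), (Omega, Beta), (Omega, Echo), (Omega, Helix), (Omega, Nova)}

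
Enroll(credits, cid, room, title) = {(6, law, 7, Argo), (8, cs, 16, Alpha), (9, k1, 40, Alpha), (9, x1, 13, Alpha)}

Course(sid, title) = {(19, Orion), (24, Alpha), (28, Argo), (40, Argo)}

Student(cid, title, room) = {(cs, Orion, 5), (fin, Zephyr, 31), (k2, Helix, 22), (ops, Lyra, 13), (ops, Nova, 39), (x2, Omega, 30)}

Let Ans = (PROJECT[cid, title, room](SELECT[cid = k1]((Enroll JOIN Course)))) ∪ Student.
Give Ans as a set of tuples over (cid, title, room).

{(cs, Orion, 5), (fin, Zephyr, 31), (k1, Alpha, 40), (k2, Helix, 22), (ops, Lyra, 13), (ops, Nova, 39), (x2, Omega, 30)}

Enroll ⋈ Course (natural join on title): {(6, law, 7, Argo, 28), (6, law, 7, Argo, 40), (8, cs, 16, Alpha, 24), (9, k1, 40, Alpha, 24), (9, x1, 13, Alpha, 24)}
Selection cid = k1: {(9, k1, 40, Alpha, 24)}
π_{cid, title, room} gives {(k1, Alpha, 40)}.
Set union of the two operands is {(cs, Orion, 5), (fin, Zephyr, 31), (k1, Alpha, 40), (k2, Helix, 22), (ops, Lyra, 13), (ops, Nova, 39), (x2, Omega, 30)}.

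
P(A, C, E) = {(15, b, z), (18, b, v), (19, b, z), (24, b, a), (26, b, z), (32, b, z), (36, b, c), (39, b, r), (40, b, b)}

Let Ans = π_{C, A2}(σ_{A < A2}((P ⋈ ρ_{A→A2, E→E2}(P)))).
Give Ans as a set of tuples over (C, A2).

ρ[A→A2, E→E2]: schema becomes (A2, C, E2); tuples unchanged.
Joining P and ρ_{A→A2, E→E2}(P) on C yields {(15, b, z, 15, z), (15, b, z, 18, v), (15, b, z, 19, z), (15, b, z, 24, a), (15, b, z, 26, z), (15, b, z, 32, z), (15, b, z, 36, c), (15, b, z, 39, r), (15, b, z, 40, b), (18, b, v, 15, z), (18, b, v, 18, v), (18, b, v, 19, z), (18, b, v, 24, a), (18, b, v, 26, z), (18, b, v, 32, z), (18, b, v, 36, c), (18, b, v, 39, r), (18, b, v, 40, b), (19, b, z, 15, z), (19, b, z, 18, v), (19, b, z, 19, z), (19, b, z, 24, a), (19, b, z, 26, z), (19, b, z, 32, z), (19, b, z, 36, c), (19, b, z, 39, r), (19, b, z, 40, b), (24, b, a, 15, z), (24, b, a, 18, v), (24, b, a, 19, z), (24, b, a, 24, a), (24, b, a, 26, z), (24, b, a, 32, z), (24, b, a, 36, c), (24, b, a, 39, r), (24, b, a, 40, b), (26, b, z, 15, z), (26, b, z, 18, v), (26, b, z, 19, z), (26, b, z, 24, a), (26, b, z, 26, z), (26, b, z, 32, z), (26, b, z, 36, c), (26, b, z, 39, r), (26, b, z, 40, b), (32, b, z, 15, z), (32, b, z, 18, v), (32, b, z, 19, z), (32, b, z, 24, a), (32, b, z, 26, z), (32, b, z, 32, z), (32, b, z, 36, c), (32, b, z, 39, r), (32, b, z, 40, b), (36, b, c, 15, z), (36, b, c, 18, v), (36, b, c, 19, z), (36, b, c, 24, a), (36, b, c, 26, z), (36, b, c, 32, z), (36, b, c, 36, c), (36, b, c, 39, r), (36, b, c, 40, b), (39, b, r, 15, z), (39, b, r, 18, v), (39, b, r, 19, z), (39, b, r, 24, a), (39, b, r, 26, z), (39, b, r, 32, z), (39, b, r, 36, c), (39, b, r, 39, r), (39, b, r, 40, b), (40, b, b, 15, z), (40, b, b, 18, v), (40, b, b, 19, z), (40, b, b, 24, a), (40, b, b, 26, z), (40, b, b, 32, z), (40, b, b, 36, c), (40, b, b, 39, r), (40, b, b, 40, b)}.
Filtering on A < A2 leaves {(15, b, z, 18, v), (15, b, z, 19, z), (15, b, z, 24, a), (15, b, z, 26, z), (15, b, z, 32, z), (15, b, z, 36, c), (15, b, z, 39, r), (15, b, z, 40, b), (18, b, v, 19, z), (18, b, v, 24, a), (18, b, v, 26, z), (18, b, v, 32, z), (18, b, v, 36, c), (18, b, v, 39, r), (18, b, v, 40, b), (19, b, z, 24, a), (19, b, z, 26, z), (19, b, z, 32, z), (19, b, z, 36, c), (19, b, z, 39, r), (19, b, z, 40, b), (24, b, a, 26, z), (24, b, a, 32, z), (24, b, a, 36, c), (24, b, a, 39, r), (24, b, a, 40, b), (26, b, z, 32, z), (26, b, z, 36, c), (26, b, z, 39, r), (26, b, z, 40, b), (32, b, z, 36, c), (32, b, z, 39, r), (32, b, z, 40, b), (36, b, c, 39, r), (36, b, c, 40, b), (39, b, r, 40, b)}.
Projecting to C, A2 (28 duplicate(s) eliminated): {(b, 18), (b, 19), (b, 24), (b, 26), (b, 32), (b, 36), (b, 39), (b, 40)}

{(b, 18), (b, 19), (b, 24), (b, 26), (b, 32), (b, 36), (b, 39), (b, 40)}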